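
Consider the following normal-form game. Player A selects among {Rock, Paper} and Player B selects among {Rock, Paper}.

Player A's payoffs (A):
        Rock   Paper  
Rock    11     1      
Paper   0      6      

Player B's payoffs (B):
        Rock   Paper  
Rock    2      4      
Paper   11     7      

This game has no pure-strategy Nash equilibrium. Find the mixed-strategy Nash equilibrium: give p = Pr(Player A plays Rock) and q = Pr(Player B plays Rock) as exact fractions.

Each player's mixing probability is pinned down by making the *other* player indifferent.
Player B indifferent between Rock and Paper: p·2 + (1−p)·11 = p·4 + (1−p)·7 ⟹ 11 + (-9)p = 7 + (-3)p ⟹ p = 2/3.
Player A indifferent between Rock and Paper: q·11 + (1−q)·1 = q·0 + (1−q)·6 ⟹ 1 + 10q = 6 + (-6)q ⟹ q = 5/16.

p = 2/3, q = 5/16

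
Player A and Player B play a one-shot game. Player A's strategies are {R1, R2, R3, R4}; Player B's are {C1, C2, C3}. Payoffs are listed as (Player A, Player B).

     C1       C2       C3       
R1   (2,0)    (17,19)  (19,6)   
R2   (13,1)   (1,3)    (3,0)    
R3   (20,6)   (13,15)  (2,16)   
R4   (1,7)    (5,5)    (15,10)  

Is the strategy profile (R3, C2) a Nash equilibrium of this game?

No

Holding Player B at C2: Player A gets 13 from R3 but could get 17 by switching to R1. Player A has a profitable deviation.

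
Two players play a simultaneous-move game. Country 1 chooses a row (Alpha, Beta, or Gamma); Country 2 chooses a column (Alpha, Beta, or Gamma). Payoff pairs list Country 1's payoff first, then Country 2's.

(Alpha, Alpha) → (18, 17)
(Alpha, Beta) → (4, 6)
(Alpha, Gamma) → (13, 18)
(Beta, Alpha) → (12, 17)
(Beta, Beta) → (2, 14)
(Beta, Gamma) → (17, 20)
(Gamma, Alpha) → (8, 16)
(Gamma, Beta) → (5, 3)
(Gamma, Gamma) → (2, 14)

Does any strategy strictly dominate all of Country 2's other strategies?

No strictly dominant strategy

Check whether one of Country 2's strategies beats all alternatives regardless of what the opponent does.
Alpha is not dominant: against Alpha, Gamma gives 18 > 17.
Beta is not dominant: against Alpha, Alpha gives 17 > 6.
Gamma is not dominant: against Gamma, Alpha gives 16 > 14.
No single strategy is best against every opponent action.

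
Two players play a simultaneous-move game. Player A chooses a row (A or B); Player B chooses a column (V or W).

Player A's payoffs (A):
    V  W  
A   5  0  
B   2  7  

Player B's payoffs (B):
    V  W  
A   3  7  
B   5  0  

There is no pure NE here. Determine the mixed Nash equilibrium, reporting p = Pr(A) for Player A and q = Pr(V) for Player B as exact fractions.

p = 5/9, q = 7/10

Each player's mixing probability is pinned down by making the *other* player indifferent.
Player B indifferent between V and W: p·3 + (1−p)·5 = p·7 + (1−p)·0 ⟹ 5 + (-2)p = 0 + 7p ⟹ p = 5/9.
Player A indifferent between A and B: q·5 + (1−q)·0 = q·2 + (1−q)·7 ⟹ 0 + 5q = 7 + (-5)q ⟹ q = 7/10.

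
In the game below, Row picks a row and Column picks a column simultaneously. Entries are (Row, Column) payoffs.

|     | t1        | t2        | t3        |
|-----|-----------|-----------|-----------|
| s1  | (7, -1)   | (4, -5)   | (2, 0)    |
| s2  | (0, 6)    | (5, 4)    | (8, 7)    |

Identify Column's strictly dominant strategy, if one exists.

A strategy is strictly dominant if it gives Column a strictly higher payoff than every other strategy, against every choice by the opponent.
t3 strictly dominates: vs s1: 0 > each of {-1, -5}; vs s2: 7 > each of {6, 4}.

t3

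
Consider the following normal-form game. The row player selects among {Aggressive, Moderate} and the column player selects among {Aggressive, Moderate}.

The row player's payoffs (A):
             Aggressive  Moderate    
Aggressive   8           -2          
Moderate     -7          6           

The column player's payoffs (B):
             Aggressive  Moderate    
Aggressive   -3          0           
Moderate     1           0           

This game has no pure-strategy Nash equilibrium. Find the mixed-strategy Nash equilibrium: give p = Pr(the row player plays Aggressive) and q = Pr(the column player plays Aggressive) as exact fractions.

p = 1/4, q = 8/23

Each player's mixing probability is pinned down by making the *other* player indifferent.
The column player indifferent between Aggressive and Moderate: p·(-3) + (1−p)·1 = p·0 + (1−p)·0 ⟹ 1 + (-4)p = 0 + 0p ⟹ p = 1/4.
The row player indifferent between Aggressive and Moderate: q·8 + (1−q)·(-2) = q·(-7) + (1−q)·6 ⟹ (-2) + 10q = 6 + (-13)q ⟹ q = 8/23.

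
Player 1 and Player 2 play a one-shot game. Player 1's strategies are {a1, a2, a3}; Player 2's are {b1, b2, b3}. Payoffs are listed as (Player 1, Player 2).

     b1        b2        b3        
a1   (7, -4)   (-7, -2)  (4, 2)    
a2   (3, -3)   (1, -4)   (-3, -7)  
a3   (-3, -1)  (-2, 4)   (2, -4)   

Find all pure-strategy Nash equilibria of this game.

Check mutual best responses: a cell is a NE iff neither player can gain by unilaterally deviating.
Player 1's best responses — vs b1: a1 (payoff 7); vs b2: a2 (payoff 1); vs b3: a1 (payoff 4).
Player 2's best responses — vs a1: b3 (payoff 2); vs a2: b1 (payoff -3); vs a3: b2 (payoff 4).
The only mutual best response is (a1, b3); neither player gains by switching there.

(a1, b3)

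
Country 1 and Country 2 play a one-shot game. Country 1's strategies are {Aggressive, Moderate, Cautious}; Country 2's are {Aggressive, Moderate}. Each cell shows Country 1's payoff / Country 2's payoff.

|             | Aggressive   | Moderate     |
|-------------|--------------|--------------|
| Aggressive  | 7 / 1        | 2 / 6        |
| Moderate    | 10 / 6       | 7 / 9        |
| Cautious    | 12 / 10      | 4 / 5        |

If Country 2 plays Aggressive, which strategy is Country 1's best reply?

Cautious

With Country 2 fixed at Aggressive, Country 1's payoffs are: Aggressive → 7, Moderate → 10, Cautious → 12.
The maximum is 12, achieved by Cautious.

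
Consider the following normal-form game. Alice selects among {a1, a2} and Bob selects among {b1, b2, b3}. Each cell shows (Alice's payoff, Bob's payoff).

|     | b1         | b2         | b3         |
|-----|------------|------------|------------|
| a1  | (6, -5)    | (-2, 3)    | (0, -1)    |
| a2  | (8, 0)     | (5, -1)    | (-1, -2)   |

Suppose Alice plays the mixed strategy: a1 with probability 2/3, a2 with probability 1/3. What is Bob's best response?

b2

Bob's best reply maximizes expected payoff against the mix.
b1: (2/3)·(-5) + (1/3)·0 = -10/3
b2: (2/3)·3 + (1/3)·(-1) = 5/3
b3: (2/3)·(-1) + (1/3)·(-2) = -4/3
Highest expected payoff is 5/3, from b2.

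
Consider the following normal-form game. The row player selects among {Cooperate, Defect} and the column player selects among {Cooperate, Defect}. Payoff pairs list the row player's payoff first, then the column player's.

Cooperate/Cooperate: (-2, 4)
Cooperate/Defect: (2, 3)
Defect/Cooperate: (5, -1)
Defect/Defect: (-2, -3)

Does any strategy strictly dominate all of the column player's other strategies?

Check whether one of the column player's strategies beats all alternatives regardless of what the opponent does.
Cooperate strictly dominates: vs Cooperate: 4 > 3; vs Defect: -1 > -3.

Cooperate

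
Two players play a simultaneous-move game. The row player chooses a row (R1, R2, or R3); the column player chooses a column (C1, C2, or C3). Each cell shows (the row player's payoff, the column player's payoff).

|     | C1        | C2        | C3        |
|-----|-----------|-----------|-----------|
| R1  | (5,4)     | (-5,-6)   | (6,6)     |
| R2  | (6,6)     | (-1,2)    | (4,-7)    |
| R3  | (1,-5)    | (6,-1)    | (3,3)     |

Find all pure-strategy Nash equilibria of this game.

(R1, C3) and (R2, C1)

A profile is a Nash equilibrium when each player is best-responding to the other.
The row player's best responses — vs C1: R2 (payoff 6); vs C2: R3 (payoff 6); vs C3: R1 (payoff 6).
The column player's best responses — vs R1: C3 (payoff 6); vs R2: C1 (payoff 6); vs R3: C3 (payoff 3).
Mutual best responses occur at (R1, C3) and (R2, C1); at each, neither player gains by switching.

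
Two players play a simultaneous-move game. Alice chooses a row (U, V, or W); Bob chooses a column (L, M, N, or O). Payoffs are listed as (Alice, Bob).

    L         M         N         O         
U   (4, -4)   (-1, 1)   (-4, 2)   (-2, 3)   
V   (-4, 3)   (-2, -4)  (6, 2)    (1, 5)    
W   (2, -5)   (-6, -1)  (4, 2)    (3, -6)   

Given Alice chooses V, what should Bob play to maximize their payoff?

With Alice fixed at V, Bob's payoffs are: L → 3, M → -4, N → 2, O → 5.
The maximum is 5, achieved by O.

O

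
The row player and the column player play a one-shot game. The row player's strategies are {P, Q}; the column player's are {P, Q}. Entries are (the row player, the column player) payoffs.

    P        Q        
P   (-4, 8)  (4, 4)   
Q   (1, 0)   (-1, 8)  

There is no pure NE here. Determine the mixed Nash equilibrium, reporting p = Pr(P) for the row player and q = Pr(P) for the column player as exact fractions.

In a mixed NE each player is indifferent between their pure strategies, so the opponent's mix sets the indifference.
The column player indifferent between P and Q: p·8 + (1−p)·0 = p·4 + (1−p)·8 ⟹ 0 + 8p = 8 + (-4)p ⟹ p = 2/3.
The row player indifferent between P and Q: q·(-4) + (1−q)·4 = q·1 + (1−q)·(-1) ⟹ 4 + (-8)q = (-1) + 2q ⟹ q = 1/2.

p = 2/3, q = 1/2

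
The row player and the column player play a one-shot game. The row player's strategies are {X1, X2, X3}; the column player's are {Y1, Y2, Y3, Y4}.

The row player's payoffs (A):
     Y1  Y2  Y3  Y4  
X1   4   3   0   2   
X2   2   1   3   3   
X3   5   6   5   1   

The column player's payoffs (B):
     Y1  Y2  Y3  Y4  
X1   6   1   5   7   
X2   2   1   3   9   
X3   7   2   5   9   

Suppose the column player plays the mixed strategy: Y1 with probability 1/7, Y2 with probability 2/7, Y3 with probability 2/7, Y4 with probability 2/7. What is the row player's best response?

X3

Compute the row player's expected payoff from each pure strategy against the given mix.
X1: (1/7)·4 + (2/7)·3 + (2/7)·0 + (2/7)·2 = 2
X2: (1/7)·2 + (2/7)·1 + (2/7)·3 + (2/7)·3 = 16/7
X3: (1/7)·5 + (2/7)·6 + (2/7)·5 + (2/7)·1 = 29/7
Highest expected payoff is 29/7, from X3.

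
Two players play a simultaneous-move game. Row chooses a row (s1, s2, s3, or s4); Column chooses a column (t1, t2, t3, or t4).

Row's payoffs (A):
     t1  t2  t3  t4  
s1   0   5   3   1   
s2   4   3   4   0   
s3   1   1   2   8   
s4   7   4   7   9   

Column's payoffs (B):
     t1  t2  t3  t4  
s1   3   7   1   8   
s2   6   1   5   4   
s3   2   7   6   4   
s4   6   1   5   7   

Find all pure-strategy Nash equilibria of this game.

A profile is a Nash equilibrium when each player is best-responding to the other.
Row's best responses — vs t1: s4 (payoff 7); vs t2: s1 (payoff 5); vs t3: s4 (payoff 7); vs t4: s4 (payoff 9).
Column's best responses — vs s1: t4 (payoff 8); vs s2: t1 (payoff 6); vs s3: t2 (payoff 7); vs s4: t4 (payoff 7).
The only mutual best response is (s4, t4); neither player gains by switching there.

(s4, t4)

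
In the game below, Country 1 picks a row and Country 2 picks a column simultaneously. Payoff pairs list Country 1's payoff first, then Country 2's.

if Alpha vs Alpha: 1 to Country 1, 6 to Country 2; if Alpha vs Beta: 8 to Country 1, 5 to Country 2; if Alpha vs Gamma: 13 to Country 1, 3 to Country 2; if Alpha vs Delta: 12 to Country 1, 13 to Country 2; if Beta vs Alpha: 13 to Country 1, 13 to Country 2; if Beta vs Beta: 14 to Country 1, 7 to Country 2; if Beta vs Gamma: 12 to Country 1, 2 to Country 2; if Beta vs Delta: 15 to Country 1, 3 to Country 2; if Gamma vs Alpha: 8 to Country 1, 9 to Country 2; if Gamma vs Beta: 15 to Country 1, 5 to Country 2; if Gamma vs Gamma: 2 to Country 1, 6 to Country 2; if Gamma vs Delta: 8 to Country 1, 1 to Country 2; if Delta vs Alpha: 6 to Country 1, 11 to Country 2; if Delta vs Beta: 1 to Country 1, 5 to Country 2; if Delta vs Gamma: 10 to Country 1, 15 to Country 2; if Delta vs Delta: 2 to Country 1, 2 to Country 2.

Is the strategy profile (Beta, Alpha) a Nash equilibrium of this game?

Holding Country 2 at Alpha: Country 1 gets 13 from Beta, versus 1 from Alpha, 8 from Gamma, 6 from Delta. No profitable deviation for Country 1.
Holding Country 1 at Beta: Country 2 gets 13 from Alpha, versus 7 from Beta, 2 from Gamma, 3 from Delta. No profitable deviation for Country 2 either.

Yes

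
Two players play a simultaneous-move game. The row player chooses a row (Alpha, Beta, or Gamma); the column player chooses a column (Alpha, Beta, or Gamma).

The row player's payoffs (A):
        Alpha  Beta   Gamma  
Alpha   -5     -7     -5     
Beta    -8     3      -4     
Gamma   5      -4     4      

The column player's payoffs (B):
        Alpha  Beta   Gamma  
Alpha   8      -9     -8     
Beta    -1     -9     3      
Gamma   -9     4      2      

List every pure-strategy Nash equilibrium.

Check mutual best responses: a cell is a NE iff neither player can gain by unilaterally deviating.
The row player's best responses — vs Alpha: Gamma (payoff 5); vs Beta: Beta (payoff 3); vs Gamma: Gamma (payoff 4).
The column player's best responses — vs Alpha: Alpha (payoff 8); vs Beta: Gamma (payoff 3); vs Gamma: Beta (payoff 4).
No cell has both players best-responding. For instance, the row player's best reply to Alpha is Gamma, but against Gamma the column player prefers Beta over Alpha.

None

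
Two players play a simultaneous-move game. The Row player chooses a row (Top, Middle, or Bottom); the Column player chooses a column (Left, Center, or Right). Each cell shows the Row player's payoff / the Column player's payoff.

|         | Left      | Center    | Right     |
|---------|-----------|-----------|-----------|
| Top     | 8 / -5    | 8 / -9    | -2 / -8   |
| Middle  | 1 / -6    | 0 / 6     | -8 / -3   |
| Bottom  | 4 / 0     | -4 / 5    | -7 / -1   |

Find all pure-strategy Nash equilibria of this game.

(Top, Left)

Check mutual best responses: a cell is a NE iff neither player can gain by unilaterally deviating.
The Row player's best responses — vs Left: Top (payoff 8); vs Center: Top (payoff 8); vs Right: Top (payoff -2).
The Column player's best responses — vs Top: Left (payoff -5); vs Middle: Center (payoff 6); vs Bottom: Center (payoff 5).
The only mutual best response is (Top, Left); neither player gains by switching there.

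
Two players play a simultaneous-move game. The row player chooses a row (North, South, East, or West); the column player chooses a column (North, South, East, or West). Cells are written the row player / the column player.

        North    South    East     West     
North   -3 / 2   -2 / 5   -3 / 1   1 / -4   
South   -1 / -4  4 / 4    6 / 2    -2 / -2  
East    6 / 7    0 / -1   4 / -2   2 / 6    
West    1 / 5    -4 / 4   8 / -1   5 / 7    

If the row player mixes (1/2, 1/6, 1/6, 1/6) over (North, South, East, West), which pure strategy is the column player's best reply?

South

The column player's best reply maximizes expected payoff against the mix.
North: (1/2)·2 + (1/6)·(-4) + (1/6)·7 + (1/6)·5 = 7/3
South: (1/2)·5 + (1/6)·4 + (1/6)·(-1) + (1/6)·4 = 11/3
East: (1/2)·1 + (1/6)·2 + (1/6)·(-2) + (1/6)·(-1) = 1/3
West: (1/2)·(-4) + (1/6)·(-2) + (1/6)·6 + (1/6)·7 = -1/6
Highest expected payoff is 11/3, from South.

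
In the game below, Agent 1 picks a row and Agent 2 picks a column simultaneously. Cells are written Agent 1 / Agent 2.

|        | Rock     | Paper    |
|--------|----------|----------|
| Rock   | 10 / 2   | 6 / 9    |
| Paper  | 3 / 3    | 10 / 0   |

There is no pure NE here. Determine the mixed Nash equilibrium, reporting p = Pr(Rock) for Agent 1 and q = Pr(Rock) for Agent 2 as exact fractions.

p = 3/10, q = 4/11

In a mixed NE each player is indifferent between their pure strategies, so the opponent's mix sets the indifference.
Agent 2 indifferent between Rock and Paper: p·2 + (1−p)·3 = p·9 + (1−p)·0 ⟹ 3 + (-1)p = 0 + 9p ⟹ p = 3/10.
Agent 1 indifferent between Rock and Paper: q·10 + (1−q)·6 = q·3 + (1−q)·10 ⟹ 6 + 4q = 10 + (-7)q ⟹ q = 4/11.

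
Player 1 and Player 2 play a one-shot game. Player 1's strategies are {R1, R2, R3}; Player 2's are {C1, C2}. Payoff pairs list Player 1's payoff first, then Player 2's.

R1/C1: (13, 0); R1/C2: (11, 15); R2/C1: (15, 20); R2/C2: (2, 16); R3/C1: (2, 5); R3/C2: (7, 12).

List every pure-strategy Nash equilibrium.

A profile is a Nash equilibrium when each player is best-responding to the other.
Player 1's best responses — vs C1: R2 (payoff 15); vs C2: R1 (payoff 11).
Player 2's best responses — vs R1: C2 (payoff 15); vs R2: C1 (payoff 20); vs R3: C2 (payoff 12).
Mutual best responses occur at (R1, C2) and (R2, C1); at each, neither player gains by switching.

(R1, C2) and (R2, C1)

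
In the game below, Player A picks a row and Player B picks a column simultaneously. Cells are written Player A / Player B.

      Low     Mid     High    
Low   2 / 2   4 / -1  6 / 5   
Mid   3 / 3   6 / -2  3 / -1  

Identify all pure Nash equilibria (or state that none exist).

(Low, High) and (Mid, Low)

Find each player's best response to every opponent strategy; NE are the intersections.
Player A's best responses — vs Low: Mid (payoff 3); vs Mid: Mid (payoff 6); vs High: Low (payoff 6).
Player B's best responses — vs Low: High (payoff 5); vs Mid: Low (payoff 3).
Mutual best responses occur at (Low, High) and (Mid, Low); at each, neither player gains by switching.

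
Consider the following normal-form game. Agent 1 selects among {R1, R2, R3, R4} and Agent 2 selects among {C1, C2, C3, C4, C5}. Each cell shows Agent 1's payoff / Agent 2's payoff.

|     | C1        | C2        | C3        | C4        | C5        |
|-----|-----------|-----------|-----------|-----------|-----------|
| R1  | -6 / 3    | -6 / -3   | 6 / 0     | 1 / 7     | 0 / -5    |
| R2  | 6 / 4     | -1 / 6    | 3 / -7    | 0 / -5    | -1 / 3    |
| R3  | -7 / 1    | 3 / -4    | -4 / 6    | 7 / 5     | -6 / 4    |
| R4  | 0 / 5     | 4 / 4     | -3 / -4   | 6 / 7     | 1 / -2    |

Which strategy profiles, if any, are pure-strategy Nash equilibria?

None

Check mutual best responses: a cell is a NE iff neither player can gain by unilaterally deviating.
Agent 1's best responses — vs C1: R2 (payoff 6); vs C2: R4 (payoff 4); vs C3: R1 (payoff 6); vs C4: R3 (payoff 7); vs C5: R4 (payoff 1).
Agent 2's best responses — vs R1: C4 (payoff 7); vs R2: C2 (payoff 6); vs R3: C3 (payoff 6); vs R4: C4 (payoff 7).
No cell has both players best-responding. For instance, Agent 1's best reply to C3 is R1, but against R1 Agent 2 prefers C4 over C3.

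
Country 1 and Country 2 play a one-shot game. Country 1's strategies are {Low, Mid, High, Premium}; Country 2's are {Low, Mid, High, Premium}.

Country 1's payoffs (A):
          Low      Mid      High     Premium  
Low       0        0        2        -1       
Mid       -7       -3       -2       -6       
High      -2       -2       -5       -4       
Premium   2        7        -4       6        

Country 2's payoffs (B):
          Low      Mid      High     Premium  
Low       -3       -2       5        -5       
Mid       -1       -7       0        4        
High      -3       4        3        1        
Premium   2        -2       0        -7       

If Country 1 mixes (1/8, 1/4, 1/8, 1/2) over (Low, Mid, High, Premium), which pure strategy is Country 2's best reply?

Country 2's best reply maximizes expected payoff against the mix.
Low: (1/8)·(-3) + (1/4)·(-1) + (1/8)·(-3) + (1/2)·2 = 0
Mid: (1/8)·(-2) + (1/4)·(-7) + (1/8)·4 + (1/2)·(-2) = -5/2
High: (1/8)·5 + (1/4)·0 + (1/8)·3 + (1/2)·0 = 1
Premium: (1/8)·(-5) + (1/4)·4 + (1/8)·1 + (1/2)·(-7) = -3
Highest expected payoff is 1, from High.

High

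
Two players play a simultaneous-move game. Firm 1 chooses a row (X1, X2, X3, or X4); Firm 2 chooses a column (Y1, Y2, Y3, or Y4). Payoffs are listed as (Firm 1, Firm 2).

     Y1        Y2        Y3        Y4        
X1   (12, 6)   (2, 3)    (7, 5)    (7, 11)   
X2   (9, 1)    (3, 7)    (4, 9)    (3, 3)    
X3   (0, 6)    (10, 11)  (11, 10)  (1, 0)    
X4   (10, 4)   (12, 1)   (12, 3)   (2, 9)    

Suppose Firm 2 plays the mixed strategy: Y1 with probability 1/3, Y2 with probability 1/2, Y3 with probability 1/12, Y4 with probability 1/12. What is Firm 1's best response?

X4

Firm 1's best reply maximizes expected payoff against the mix.
X1: (1/3)·12 + (1/2)·2 + (1/12)·7 + (1/12)·7 = 37/6
X2: (1/3)·9 + (1/2)·3 + (1/12)·4 + (1/12)·3 = 61/12
X3: (1/3)·0 + (1/2)·10 + (1/12)·11 + (1/12)·1 = 6
X4: (1/3)·10 + (1/2)·12 + (1/12)·12 + (1/12)·2 = 21/2
Highest expected payoff is 21/2, from X4.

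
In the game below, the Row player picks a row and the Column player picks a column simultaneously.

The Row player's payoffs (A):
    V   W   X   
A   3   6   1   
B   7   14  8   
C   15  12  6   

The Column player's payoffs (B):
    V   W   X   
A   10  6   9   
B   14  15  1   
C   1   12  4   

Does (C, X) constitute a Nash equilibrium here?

No

Holding the Column player at X: the Row player gets 6 from C but could get 8 by switching to B. The Row player has a profitable deviation.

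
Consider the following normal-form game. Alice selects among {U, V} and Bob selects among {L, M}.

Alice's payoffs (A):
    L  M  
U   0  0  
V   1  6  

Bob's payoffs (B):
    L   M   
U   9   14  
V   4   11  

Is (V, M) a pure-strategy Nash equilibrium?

Yes

Holding Bob at M: Alice gets 6 from V, versus 0 from U. No profitable deviation for Alice.
Holding Alice at V: Bob gets 11 from M, versus 4 from L. No profitable deviation for Bob either.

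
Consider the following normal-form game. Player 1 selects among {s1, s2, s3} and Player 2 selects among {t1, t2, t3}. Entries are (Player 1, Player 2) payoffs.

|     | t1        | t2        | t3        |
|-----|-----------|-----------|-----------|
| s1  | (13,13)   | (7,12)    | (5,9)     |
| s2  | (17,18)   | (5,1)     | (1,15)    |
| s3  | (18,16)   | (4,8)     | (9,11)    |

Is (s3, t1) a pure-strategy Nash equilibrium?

Holding Player 2 at t1: Player 1 gets 18 from s3, versus 13 from s1, 17 from s2. No profitable deviation for Player 1.
Holding Player 1 at s3: Player 2 gets 16 from t1, versus 8 from t2, 11 from t3. No profitable deviation for Player 2 either.

Yes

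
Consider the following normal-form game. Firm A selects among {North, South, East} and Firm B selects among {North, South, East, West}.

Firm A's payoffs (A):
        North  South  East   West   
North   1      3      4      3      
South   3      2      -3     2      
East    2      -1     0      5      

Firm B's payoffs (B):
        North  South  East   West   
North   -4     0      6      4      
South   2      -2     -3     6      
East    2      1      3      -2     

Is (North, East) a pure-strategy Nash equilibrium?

Yes

Holding Firm B at East: Firm A gets 4 from North, versus -3 from South, 0 from East. No profitable deviation for Firm A.
Holding Firm A at North: Firm B gets 6 from East, versus -4 from North, 0 from South, 4 from West. No profitable deviation for Firm B either.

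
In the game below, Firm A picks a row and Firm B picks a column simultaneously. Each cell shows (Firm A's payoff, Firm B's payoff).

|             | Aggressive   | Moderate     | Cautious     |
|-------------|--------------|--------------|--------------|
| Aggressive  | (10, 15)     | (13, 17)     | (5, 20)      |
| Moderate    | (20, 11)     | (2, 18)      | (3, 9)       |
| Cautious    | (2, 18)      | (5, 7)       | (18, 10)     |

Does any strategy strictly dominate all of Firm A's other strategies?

No strictly dominant strategy

Check whether one of Firm A's strategies beats all alternatives regardless of what the opponent does.
Aggressive is not dominant: against Aggressive, Moderate gives 20 > 10.
Moderate is not dominant: against Moderate, Aggressive gives 13 > 2.
Cautious is not dominant: against Aggressive, Aggressive gives 10 > 2.
No single strategy is best against every opponent action.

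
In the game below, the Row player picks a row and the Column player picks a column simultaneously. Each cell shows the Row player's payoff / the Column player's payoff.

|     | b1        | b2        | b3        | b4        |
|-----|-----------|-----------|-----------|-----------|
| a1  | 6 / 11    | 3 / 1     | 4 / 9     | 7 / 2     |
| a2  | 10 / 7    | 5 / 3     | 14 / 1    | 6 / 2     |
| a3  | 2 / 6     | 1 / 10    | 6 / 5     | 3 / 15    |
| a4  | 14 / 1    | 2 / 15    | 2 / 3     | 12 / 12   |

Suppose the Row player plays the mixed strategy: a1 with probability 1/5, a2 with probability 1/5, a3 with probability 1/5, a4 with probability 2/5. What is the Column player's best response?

b2

The Column player's best reply maximizes expected payoff against the mix.
b1: (1/5)·11 + (1/5)·7 + (1/5)·6 + (2/5)·1 = 26/5
b2: (1/5)·1 + (1/5)·3 + (1/5)·10 + (2/5)·15 = 44/5
b3: (1/5)·9 + (1/5)·1 + (1/5)·5 + (2/5)·3 = 21/5
b4: (1/5)·2 + (1/5)·2 + (1/5)·15 + (2/5)·12 = 43/5
Highest expected payoff is 44/5, from b2.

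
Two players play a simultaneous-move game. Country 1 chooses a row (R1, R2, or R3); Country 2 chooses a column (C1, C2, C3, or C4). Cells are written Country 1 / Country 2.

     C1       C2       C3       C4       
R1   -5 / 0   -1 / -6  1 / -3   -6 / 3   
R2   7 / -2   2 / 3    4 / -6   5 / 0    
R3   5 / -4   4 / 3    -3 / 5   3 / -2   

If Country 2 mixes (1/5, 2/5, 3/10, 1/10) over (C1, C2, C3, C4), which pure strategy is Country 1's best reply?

Compute Country 1's expected payoff from each pure strategy against the given mix.
R1: (1/5)·(-5) + (2/5)·(-1) + (3/10)·1 + (1/10)·(-6) = -17/10
R2: (1/5)·7 + (2/5)·2 + (3/10)·4 + (1/10)·5 = 39/10
R3: (1/5)·5 + (2/5)·4 + (3/10)·(-3) + (1/10)·3 = 2
Highest expected payoff is 39/10, from R2.

R2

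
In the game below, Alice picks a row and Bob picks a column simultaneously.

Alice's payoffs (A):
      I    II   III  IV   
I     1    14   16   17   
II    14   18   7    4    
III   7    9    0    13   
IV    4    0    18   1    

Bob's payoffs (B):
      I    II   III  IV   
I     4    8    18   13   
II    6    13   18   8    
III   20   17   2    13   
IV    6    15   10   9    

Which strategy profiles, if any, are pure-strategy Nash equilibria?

Find each player's best response to every opponent strategy; NE are the intersections.
Alice's best responses — vs I: II (payoff 14); vs II: II (payoff 18); vs III: IV (payoff 18); vs IV: I (payoff 17).
Bob's best responses — vs I: III (payoff 18); vs II: III (payoff 18); vs III: I (payoff 20); vs IV: II (payoff 15).
No cell has both players best-responding. For instance, Alice's best reply to III is IV, but against IV Bob prefers II over III.

There is no pure-strategy Nash equilibrium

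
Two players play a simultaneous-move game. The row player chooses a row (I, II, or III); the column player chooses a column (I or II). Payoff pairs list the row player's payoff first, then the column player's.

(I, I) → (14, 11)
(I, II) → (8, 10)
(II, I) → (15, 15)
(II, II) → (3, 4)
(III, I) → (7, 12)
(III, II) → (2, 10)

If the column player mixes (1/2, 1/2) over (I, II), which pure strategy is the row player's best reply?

I

The row player's best reply maximizes expected payoff against the mix.
I: (1/2)·14 + (1/2)·8 = 11
II: (1/2)·15 + (1/2)·3 = 9
III: (1/2)·7 + (1/2)·2 = 9/2
Highest expected payoff is 11, from I.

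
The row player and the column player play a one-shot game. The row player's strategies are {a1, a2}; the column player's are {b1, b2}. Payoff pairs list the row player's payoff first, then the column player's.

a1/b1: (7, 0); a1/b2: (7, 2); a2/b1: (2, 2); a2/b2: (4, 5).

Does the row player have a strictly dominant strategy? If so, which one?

Check whether one of the row player's strategies beats all alternatives regardless of what the opponent does.
a1 strictly dominates: vs b1: 7 > 2; vs b2: 7 > 4.

a1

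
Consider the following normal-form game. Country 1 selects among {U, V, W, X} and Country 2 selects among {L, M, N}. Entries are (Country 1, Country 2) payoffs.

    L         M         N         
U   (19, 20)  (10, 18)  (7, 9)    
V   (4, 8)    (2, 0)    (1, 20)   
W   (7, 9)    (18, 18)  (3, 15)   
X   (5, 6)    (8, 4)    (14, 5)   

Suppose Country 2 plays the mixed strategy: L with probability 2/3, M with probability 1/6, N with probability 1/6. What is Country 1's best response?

U

Country 1's best reply maximizes expected payoff against the mix.
U: (2/3)·19 + (1/6)·10 + (1/6)·7 = 31/2
V: (2/3)·4 + (1/6)·2 + (1/6)·1 = 19/6
W: (2/3)·7 + (1/6)·18 + (1/6)·3 = 49/6
X: (2/3)·5 + (1/6)·8 + (1/6)·14 = 7
Highest expected payoff is 31/2, from U.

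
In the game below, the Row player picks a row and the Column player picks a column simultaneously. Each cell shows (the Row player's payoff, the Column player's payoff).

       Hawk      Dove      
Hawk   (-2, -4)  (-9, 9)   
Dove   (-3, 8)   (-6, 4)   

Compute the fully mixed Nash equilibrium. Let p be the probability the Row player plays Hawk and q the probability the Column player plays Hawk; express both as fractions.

Each player's mixing probability is pinned down by making the *other* player indifferent.
The Column player indifferent between Hawk and Dove: p·(-4) + (1−p)·8 = p·9 + (1−p)·4 ⟹ 8 + (-12)p = 4 + 5p ⟹ p = 4/17.
The Row player indifferent between Hawk and Dove: q·(-2) + (1−q)·(-9) = q·(-3) + (1−q)·(-6) ⟹ (-9) + 7q = (-6) + 3q ⟹ q = 3/4.

p = 4/17, q = 3/4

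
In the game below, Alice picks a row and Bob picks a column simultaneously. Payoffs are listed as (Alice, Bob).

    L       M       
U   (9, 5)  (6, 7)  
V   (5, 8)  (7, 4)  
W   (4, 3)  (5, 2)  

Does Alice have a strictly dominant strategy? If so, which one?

No strictly dominant strategy

Check whether one of Alice's strategies beats all alternatives regardless of what the opponent does.
U is not dominant: against M, V gives 7 > 6.
V is not dominant: against L, U gives 9 > 5.
W is not dominant: against L, U gives 9 > 4.
No single strategy is best against every opponent action.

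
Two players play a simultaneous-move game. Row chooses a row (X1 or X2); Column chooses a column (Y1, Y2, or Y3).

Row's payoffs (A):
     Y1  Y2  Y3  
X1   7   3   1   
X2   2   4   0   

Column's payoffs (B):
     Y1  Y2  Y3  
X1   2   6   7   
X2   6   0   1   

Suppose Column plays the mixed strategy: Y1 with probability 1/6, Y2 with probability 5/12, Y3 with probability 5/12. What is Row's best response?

X1

Compute Row's expected payoff from each pure strategy against the given mix.
X1: (1/6)·7 + (5/12)·3 + (5/12)·1 = 17/6
X2: (1/6)·2 + (5/12)·4 + (5/12)·0 = 2
Highest expected payoff is 17/6, from X1.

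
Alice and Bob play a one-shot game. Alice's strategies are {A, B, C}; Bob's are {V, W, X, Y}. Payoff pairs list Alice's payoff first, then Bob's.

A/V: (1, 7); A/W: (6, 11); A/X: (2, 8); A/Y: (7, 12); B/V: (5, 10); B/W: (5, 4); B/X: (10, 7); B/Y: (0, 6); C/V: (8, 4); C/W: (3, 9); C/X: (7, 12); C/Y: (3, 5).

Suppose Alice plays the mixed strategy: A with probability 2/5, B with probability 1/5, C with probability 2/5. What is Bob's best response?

Compute Bob's expected payoff from each pure strategy against the given mix.
V: (2/5)·7 + (1/5)·10 + (2/5)·4 = 32/5
W: (2/5)·11 + (1/5)·4 + (2/5)·9 = 44/5
X: (2/5)·8 + (1/5)·7 + (2/5)·12 = 47/5
Y: (2/5)·12 + (1/5)·6 + (2/5)·5 = 8
Highest expected payoff is 47/5, from X.

X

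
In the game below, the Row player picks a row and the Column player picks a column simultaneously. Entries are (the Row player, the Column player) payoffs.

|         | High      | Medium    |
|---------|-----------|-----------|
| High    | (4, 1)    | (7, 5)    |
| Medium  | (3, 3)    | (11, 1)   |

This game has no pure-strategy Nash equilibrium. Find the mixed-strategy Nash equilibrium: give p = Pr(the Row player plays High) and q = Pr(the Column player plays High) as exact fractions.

p = 1/3, q = 4/5

In a mixed NE each player is indifferent between their pure strategies, so the opponent's mix sets the indifference.
The Column player indifferent between High and Medium: p·1 + (1−p)·3 = p·5 + (1−p)·1 ⟹ 3 + (-2)p = 1 + 4p ⟹ p = 1/3.
The Row player indifferent between High and Medium: q·4 + (1−q)·7 = q·3 + (1−q)·11 ⟹ 7 + (-3)q = 11 + (-8)q ⟹ q = 4/5.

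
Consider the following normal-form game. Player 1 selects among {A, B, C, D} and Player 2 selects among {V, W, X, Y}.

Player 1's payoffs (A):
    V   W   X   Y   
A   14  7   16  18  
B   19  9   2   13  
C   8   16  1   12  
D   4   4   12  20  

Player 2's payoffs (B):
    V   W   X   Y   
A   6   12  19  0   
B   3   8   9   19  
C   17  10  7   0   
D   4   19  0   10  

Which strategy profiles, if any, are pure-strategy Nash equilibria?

A profile is a Nash equilibrium when each player is best-responding to the other.
Player 1's best responses — vs V: B (payoff 19); vs W: C (payoff 16); vs X: A (payoff 16); vs Y: D (payoff 20).
Player 2's best responses — vs A: X (payoff 19); vs B: Y (payoff 19); vs C: V (payoff 17); vs D: W (payoff 19).
The only mutual best response is (A, X); neither player gains by switching there.

(A, X)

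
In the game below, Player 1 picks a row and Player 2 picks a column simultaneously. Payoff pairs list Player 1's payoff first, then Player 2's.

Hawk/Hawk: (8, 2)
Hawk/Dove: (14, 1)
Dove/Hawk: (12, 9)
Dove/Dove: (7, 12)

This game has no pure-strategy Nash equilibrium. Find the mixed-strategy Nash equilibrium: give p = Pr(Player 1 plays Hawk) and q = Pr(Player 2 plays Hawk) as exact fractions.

p = 3/4, q = 7/11

In a mixed NE each player is indifferent between their pure strategies, so the opponent's mix sets the indifference.
Player 2 indifferent between Hawk and Dove: p·2 + (1−p)·9 = p·1 + (1−p)·12 ⟹ 9 + (-7)p = 12 + (-11)p ⟹ p = 3/4.
Player 1 indifferent between Hawk and Dove: q·8 + (1−q)·14 = q·12 + (1−q)·7 ⟹ 14 + (-6)q = 7 + 5q ⟹ q = 7/11.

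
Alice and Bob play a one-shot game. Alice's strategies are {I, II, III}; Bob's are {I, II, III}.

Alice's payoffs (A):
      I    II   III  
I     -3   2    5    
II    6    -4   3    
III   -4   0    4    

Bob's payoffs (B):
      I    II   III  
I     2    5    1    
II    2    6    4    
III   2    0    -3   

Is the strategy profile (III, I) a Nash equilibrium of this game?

No

Holding Bob at I: Alice gets -4 from III but could get 6 by switching to II. Alice has a profitable deviation.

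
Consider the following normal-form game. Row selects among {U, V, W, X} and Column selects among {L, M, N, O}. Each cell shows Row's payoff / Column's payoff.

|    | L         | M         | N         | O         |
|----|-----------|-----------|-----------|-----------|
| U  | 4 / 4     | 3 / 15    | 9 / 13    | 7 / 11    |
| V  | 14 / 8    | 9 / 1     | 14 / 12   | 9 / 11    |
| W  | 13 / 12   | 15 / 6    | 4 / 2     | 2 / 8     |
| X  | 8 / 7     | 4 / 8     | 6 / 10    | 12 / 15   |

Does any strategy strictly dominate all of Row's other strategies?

Check whether one of Row's strategies beats all alternatives regardless of what the opponent does.
U is not dominant: against L, V gives 14 > 4.
V is not dominant: against M, W gives 15 > 9.
W is not dominant: against L, V gives 14 > 13.
X is not dominant: against L, V gives 14 > 8.
No single strategy is best against every opponent action.

No strictly dominant strategy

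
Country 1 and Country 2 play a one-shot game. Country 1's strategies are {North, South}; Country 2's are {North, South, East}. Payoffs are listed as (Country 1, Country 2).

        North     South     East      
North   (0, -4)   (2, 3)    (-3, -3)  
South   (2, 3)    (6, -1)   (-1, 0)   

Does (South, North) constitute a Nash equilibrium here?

Holding Country 2 at North: Country 1 gets 2 from South, versus 0 from North. No profitable deviation for Country 1.
Holding Country 1 at South: Country 2 gets 3 from North, versus -1 from South, 0 from East. No profitable deviation for Country 2 either.

Yes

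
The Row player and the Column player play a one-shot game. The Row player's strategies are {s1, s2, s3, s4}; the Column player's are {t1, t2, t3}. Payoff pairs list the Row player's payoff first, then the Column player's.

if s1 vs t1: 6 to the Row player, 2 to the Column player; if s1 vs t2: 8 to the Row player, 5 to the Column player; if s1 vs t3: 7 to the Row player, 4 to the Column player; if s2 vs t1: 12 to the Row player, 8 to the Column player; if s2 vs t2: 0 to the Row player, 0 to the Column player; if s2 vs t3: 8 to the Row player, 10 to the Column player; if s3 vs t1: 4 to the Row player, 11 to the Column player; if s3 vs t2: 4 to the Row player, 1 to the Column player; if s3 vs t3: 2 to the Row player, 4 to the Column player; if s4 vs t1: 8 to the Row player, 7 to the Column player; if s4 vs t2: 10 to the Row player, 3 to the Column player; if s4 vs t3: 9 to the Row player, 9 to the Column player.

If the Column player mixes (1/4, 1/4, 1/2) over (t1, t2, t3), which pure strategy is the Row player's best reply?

Compute the Row player's expected payoff from each pure strategy against the given mix.
s1: (1/4)·6 + (1/4)·8 + (1/2)·7 = 7
s2: (1/4)·12 + (1/4)·0 + (1/2)·8 = 7
s3: (1/4)·4 + (1/4)·4 + (1/2)·2 = 3
s4: (1/4)·8 + (1/4)·10 + (1/2)·9 = 9
Highest expected payoff is 9, from s4.

s4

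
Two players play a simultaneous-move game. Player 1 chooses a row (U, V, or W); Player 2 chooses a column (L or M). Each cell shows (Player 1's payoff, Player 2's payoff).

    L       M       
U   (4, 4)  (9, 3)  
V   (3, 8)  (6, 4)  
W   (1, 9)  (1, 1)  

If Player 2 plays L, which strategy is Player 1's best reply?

With Player 2 fixed at L, Player 1's payoffs are: U → 4, V → 3, W → 1.
The maximum is 4, achieved by U.

U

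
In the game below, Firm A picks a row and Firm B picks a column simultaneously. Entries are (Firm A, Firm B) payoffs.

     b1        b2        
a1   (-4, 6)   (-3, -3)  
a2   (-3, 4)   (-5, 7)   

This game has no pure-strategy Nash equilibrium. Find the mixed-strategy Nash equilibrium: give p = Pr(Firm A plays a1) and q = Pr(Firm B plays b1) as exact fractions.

In a mixed NE each player is indifferent between their pure strategies, so the opponent's mix sets the indifference.
Firm B indifferent between b1 and b2: p·6 + (1−p)·4 = p·(-3) + (1−p)·7 ⟹ 4 + 2p = 7 + (-10)p ⟹ p = 1/4.
Firm A indifferent between a1 and a2: q·(-4) + (1−q)·(-3) = q·(-3) + (1−q)·(-5) ⟹ (-3) + (-1)q = (-5) + 2q ⟹ q = 2/3.

p = 1/4, q = 2/3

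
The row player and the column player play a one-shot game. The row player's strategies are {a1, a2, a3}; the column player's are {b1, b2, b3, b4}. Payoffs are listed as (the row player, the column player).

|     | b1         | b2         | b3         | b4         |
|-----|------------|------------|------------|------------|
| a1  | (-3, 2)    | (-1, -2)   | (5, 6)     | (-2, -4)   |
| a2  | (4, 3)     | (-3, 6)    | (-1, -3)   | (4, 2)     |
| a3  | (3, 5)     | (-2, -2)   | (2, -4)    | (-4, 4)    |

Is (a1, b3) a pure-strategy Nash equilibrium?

Yes

Holding the column player at b3: the row player gets 5 from a1, versus -1 from a2, 2 from a3. No profitable deviation for the row player.
Holding the row player at a1: the column player gets 6 from b3, versus 2 from b1, -2 from b2, -4 from b4. No profitable deviation for the column player either.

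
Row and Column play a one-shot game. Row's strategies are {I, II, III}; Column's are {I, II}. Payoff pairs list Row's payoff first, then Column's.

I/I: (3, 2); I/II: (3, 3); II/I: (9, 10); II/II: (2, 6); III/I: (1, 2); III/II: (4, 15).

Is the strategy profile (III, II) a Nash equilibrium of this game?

Yes

Holding Column at II: Row gets 4 from III, versus 3 from I, 2 from II. No profitable deviation for Row.
Holding Row at III: Column gets 15 from II, versus 2 from I. No profitable deviation for Column either.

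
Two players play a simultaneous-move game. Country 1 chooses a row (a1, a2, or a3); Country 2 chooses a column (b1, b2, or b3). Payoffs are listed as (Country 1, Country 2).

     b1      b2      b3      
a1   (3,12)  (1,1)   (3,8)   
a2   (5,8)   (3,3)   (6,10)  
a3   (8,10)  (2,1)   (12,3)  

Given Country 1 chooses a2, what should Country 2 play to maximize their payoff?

With Country 1 fixed at a2, Country 2's payoffs are: b1 → 8, b2 → 3, b3 → 10.
The maximum is 10, achieved by b3.

b3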